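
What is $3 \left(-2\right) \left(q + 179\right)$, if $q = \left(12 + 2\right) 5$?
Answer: $-1494$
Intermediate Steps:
$q = 70$ ($q = 14 \cdot 5 = 70$)
$3 \left(-2\right) \left(q + 179\right) = 3 \left(-2\right) \left(70 + 179\right) = \left(-6\right) 249 = -1494$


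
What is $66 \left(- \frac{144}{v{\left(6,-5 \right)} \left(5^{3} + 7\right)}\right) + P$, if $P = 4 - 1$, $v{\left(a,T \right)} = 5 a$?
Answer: $\frac{3}{5} \approx 0.6$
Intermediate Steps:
$P = 3$
$66 \left(- \frac{144}{v{\left(6,-5 \right)} \left(5^{3} + 7\right)}\right) + P = 66 \left(- \frac{144}{5 \cdot 6 \left(5^{3} + 7\right)}\right) + 3 = 66 \left(- \frac{144}{30 \left(125 + 7\right)}\right) + 3 = 66 \left(- \frac{144}{30 \cdot 132}\right) + 3 = 66 \left(- \frac{144}{3960}\right) + 3 = 66 \left(\left(-144\right) \frac{1}{3960}\right) + 3 = 66 \left(- \frac{2}{55}\right) + 3 = - \frac{12}{5} + 3 = \frac{3}{5}$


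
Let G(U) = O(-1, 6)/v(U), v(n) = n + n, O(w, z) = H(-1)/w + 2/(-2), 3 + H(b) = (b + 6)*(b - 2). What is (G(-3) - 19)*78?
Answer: -1703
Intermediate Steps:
H(b) = -3 + (-2 + b)*(6 + b) (H(b) = -3 + (b + 6)*(b - 2) = -3 + (6 + b)*(-2 + b) = -3 + (-2 + b)*(6 + b))
O(w, z) = -1 - 18/w (O(w, z) = (-15 + (-1)² + 4*(-1))/w + 2/(-2) = (-15 + 1 - 4)/w + 2*(-½) = -18/w - 1 = -1 - 18/w)
v(n) = 2*n
G(U) = 17/(2*U) (G(U) = ((-18 - 1*(-1))/(-1))/((2*U)) = (-(-18 + 1))*(1/(2*U)) = (-1*(-17))*(1/(2*U)) = 17*(1/(2*U)) = 17/(2*U))
(G(-3) - 19)*78 = ((17/2)/(-3) - 19)*78 = ((17/2)*(-⅓) - 19)*78 = (-17/6 - 19)*78 = -131/6*78 = -1703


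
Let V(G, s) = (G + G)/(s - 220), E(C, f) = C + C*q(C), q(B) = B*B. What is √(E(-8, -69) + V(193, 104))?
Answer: I*√1760474/58 ≈ 22.876*I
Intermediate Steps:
q(B) = B²
E(C, f) = C + C³ (E(C, f) = C + C*C² = C + C³)
V(G, s) = 2*G/(-220 + s) (V(G, s) = (2*G)/(-220 + s) = 2*G/(-220 + s))
√(E(-8, -69) + V(193, 104)) = √((-8 + (-8)³) + 2*193/(-220 + 104)) = √((-8 - 512) + 2*193/(-116)) = √(-520 + 2*193*(-1/116)) = √(-520 - 193/58) = √(-30353/58) = I*√1760474/58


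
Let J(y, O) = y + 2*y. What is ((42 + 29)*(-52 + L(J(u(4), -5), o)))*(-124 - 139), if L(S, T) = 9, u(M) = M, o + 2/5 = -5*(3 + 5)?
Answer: 802939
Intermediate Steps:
o = -202/5 (o = -⅖ - 5*(3 + 5) = -⅖ - 5*8 = -⅖ - 40 = -202/5 ≈ -40.400)
J(y, O) = 3*y
((42 + 29)*(-52 + L(J(u(4), -5), o)))*(-124 - 139) = ((42 + 29)*(-52 + 9))*(-124 - 139) = (71*(-43))*(-263) = -3053*(-263) = 802939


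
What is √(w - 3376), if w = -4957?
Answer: I*√8333 ≈ 91.285*I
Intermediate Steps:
√(w - 3376) = √(-4957 - 3376) = √(-8333) = I*√8333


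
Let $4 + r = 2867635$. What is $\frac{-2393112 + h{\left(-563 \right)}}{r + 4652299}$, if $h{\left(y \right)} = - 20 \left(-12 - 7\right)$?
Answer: $- \frac{1196366}{3759965} \approx -0.31819$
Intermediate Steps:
$r = 2867631$ ($r = -4 + 2867635 = 2867631$)
$h{\left(y \right)} = 380$ ($h{\left(y \right)} = \left(-20\right) \left(-19\right) = 380$)
$\frac{-2393112 + h{\left(-563 \right)}}{r + 4652299} = \frac{-2393112 + 380}{2867631 + 4652299} = - \frac{2392732}{7519930} = \left(-2392732\right) \frac{1}{7519930} = - \frac{1196366}{3759965}$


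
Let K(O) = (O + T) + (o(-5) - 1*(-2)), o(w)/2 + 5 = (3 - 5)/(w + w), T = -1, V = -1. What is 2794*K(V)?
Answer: -134112/5 ≈ -26822.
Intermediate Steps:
o(w) = -10 - 2/w (o(w) = -10 + 2*((3 - 5)/(w + w)) = -10 + 2*(-2*1/(2*w)) = -10 + 2*(-1/w) = -10 - 2/w)
K(O) = -43/5 + O (K(O) = (O - 1) + ((-10 - 2/(-5)) - 1*(-2)) = (-1 + O) + ((-10 - 2*(-1/5)) + 2) = (-1 + O) + ((-10 + 2/5) + 2) = (-1 + O) + (-48/5 + 2) = (-1 + O) - 38/5 = -43/5 + O)
2794*K(V) = 2794*(-43/5 - 1) = 2794*(-48/5) = -134112/5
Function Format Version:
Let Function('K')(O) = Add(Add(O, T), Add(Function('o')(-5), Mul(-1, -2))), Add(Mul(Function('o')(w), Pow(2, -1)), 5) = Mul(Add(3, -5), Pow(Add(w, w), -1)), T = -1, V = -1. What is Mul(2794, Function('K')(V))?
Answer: Rational(-134112, 5) ≈ -26822.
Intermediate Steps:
Function('o')(w) = Add(-10, Mul(-2, Pow(w, -1))) (Function('o')(w) = Add(-10, Mul(2, Mul(Add(3, -5), Pow(Add(w, w), -1)))) = Add(-10, Mul(2, Mul(-2, Pow(Mul(2, w), -1)))) = Add(-10, Mul(2, Mul(-2, Mul(Rational(1, 2), Pow(w, -1))))) = Add(-10, Mul(2, Mul(-1, Pow(w, -1)))) = Add(-10, Mul(-2, Pow(w, -1))))
Function('K')(O) = Add(Rational(-43, 5), O) (Function('K')(O) = Add(Add(O, -1), Add(Add(-10, Mul(-2, Pow(-5, -1))), Mul(-1, -2))) = Add(Add(-1, O), Add(Add(-10, Mul(-2, Rational(-1, 5))), 2)) = Add(Add(-1, O), Add(Add(-10, Rational(2, 5)), 2)) = Add(Add(-1, O), Add(Rational(-48, 5), 2)) = Add(Add(-1, O), Rational(-38, 5)) = Add(Rational(-43, 5), O))
Mul(2794, Function('K')(V)) = Mul(2794, Add(Rational(-43, 5), -1)) = Mul(2794, Rational(-48, 5)) = Rational(-134112, 5)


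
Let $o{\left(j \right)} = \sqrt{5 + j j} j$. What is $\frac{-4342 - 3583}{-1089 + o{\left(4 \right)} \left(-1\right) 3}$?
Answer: $\frac{958925}{131433} - \frac{31700 \sqrt{21}}{394299} \approx 6.9275$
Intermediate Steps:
$o{\left(j \right)} = j \sqrt{5 + j^{2}}$ ($o{\left(j \right)} = \sqrt{5 + j^{2}} j = j \sqrt{5 + j^{2}}$)
$\frac{-4342 - 3583}{-1089 + o{\left(4 \right)} \left(-1\right) 3} = \frac{-4342 - 3583}{-1089 + 4 \sqrt{5 + 4^{2}} \left(-1\right) 3} = - \frac{7925}{-1089 + 4 \sqrt{5 + 16} \left(-1\right) 3} = - \frac{7925}{-1089 + 4 \sqrt{21} \left(-1\right) 3} = - \frac{7925}{-1089 + - 4 \sqrt{21} \cdot 3} = - \frac{7925}{-1089 - 12 \sqrt{21}}$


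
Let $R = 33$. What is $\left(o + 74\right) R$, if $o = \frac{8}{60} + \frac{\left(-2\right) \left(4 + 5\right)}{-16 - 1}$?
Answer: $\frac{210914}{85} \approx 2481.3$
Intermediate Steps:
$o = \frac{304}{255}$ ($o = 8 \cdot \frac{1}{60} + \frac{\left(-2\right) 9}{-17} = \frac{2}{15} - - \frac{18}{17} = \frac{2}{15} + \frac{18}{17} = \frac{304}{255} \approx 1.1922$)
$\left(o + 74\right) R = \left(\frac{304}{255} + 74\right) 33 = \frac{19174}{255} \cdot 33 = \frac{210914}{85}$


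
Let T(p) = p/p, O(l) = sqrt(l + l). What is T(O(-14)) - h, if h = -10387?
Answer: 10388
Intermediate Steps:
O(l) = sqrt(2)*sqrt(l) (O(l) = sqrt(2*l) = sqrt(2)*sqrt(l))
T(p) = 1
T(O(-14)) - h = 1 - 1*(-10387) = 1 + 10387 = 10388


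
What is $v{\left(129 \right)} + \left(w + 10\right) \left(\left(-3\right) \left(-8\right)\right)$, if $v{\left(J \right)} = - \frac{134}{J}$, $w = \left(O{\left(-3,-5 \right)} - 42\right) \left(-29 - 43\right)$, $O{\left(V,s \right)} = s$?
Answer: $\frac{10507690}{129} \approx 81455.0$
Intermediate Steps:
$w = 3384$ ($w = \left(-5 - 42\right) \left(-29 - 43\right) = \left(-47\right) \left(-72\right) = 3384$)
$v{\left(129 \right)} + \left(w + 10\right) \left(\left(-3\right) \left(-8\right)\right) = - \frac{134}{129} + \left(3384 + 10\right) \left(\left(-3\right) \left(-8\right)\right) = \left(-134\right) \frac{1}{129} + 3394 \cdot 24 = - \frac{134}{129} + 81456 = \frac{10507690}{129}$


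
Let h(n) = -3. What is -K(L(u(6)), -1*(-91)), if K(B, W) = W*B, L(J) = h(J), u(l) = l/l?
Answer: 273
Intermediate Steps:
u(l) = 1
L(J) = -3
K(B, W) = B*W
-K(L(u(6)), -1*(-91)) = -(-3)*(-1*(-91)) = -(-3)*91 = -1*(-273) = 273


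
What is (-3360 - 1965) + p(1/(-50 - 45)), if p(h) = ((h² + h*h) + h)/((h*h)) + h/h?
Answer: -5417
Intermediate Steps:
p(h) = 1 + (h + 2*h²)/h² (p(h) = ((h² + h²) + h)/(h²) + 1 = (2*h² + h)/h² + 1 = (h + 2*h²)/h² + 1 = 1 + (h + 2*h²)/h²)
(-3360 - 1965) + p(1/(-50 - 45)) = (-3360 - 1965) + (3 + 1/(1/(-50 - 45))) = -5325 + (3 + 1/(1/(-95))) = -5325 + (3 + 1/(-1/95)) = -5325 + (3 - 95) = -5325 - 92 = -5417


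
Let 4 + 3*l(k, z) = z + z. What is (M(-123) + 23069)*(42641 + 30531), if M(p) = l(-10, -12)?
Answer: 5061965788/3 ≈ 1.6873e+9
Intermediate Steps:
l(k, z) = -4/3 + 2*z/3 (l(k, z) = -4/3 + (z + z)/3 = -4/3 + (2*z)/3 = -4/3 + 2*z/3)
M(p) = -28/3 (M(p) = -4/3 + (2/3)*(-12) = -4/3 - 8 = -28/3)
(M(-123) + 23069)*(42641 + 30531) = (-28/3 + 23069)*(42641 + 30531) = (69179/3)*73172 = 5061965788/3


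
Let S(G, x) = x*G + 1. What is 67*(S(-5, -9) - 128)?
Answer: -5494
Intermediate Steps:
S(G, x) = 1 + G*x (S(G, x) = G*x + 1 = 1 + G*x)
67*(S(-5, -9) - 128) = 67*((1 - 5*(-9)) - 128) = 67*((1 + 45) - 128) = 67*(46 - 128) = 67*(-82) = -5494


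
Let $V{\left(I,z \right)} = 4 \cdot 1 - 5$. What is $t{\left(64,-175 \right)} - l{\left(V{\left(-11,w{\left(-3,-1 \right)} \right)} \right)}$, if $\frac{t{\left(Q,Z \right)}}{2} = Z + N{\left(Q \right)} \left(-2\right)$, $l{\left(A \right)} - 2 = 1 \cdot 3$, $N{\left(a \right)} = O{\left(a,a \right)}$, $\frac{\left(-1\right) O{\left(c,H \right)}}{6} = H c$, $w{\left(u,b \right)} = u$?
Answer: $97949$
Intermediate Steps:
$O{\left(c,H \right)} = - 6 H c$
$N{\left(a \right)} = - 6 a^{2}$ ($N{\left(a \right)} = - 6 a a = - 6 a^{2}$)
$V{\left(I,z \right)} = -1$ ($V{\left(I,z \right)} = 4 - 5 = -1$)
$l{\left(A \right)} = 5$ ($l{\left(A \right)} = 2 + 1 \cdot 3 = 2 + 3 = 5$)
$t{\left(Q,Z \right)} = 2 Z + 24 Q^{2}$ ($t{\left(Q,Z \right)} = 2 \left(Z + - 6 Q^{2} \left(-2\right)\right) = 2 \left(Z + 12 Q^{2}\right) = 2 Z + 24 Q^{2}$)
$t{\left(64,-175 \right)} - l{\left(V{\left(-11,w{\left(-3,-1 \right)} \right)} \right)} = \left(2 \left(-175\right) + 24 \cdot 64^{2}\right) - 5 = \left(-350 + 24 \cdot 4096\right) - 5 = \left(-350 + 98304\right) - 5 = 97954 - 5 = 97949$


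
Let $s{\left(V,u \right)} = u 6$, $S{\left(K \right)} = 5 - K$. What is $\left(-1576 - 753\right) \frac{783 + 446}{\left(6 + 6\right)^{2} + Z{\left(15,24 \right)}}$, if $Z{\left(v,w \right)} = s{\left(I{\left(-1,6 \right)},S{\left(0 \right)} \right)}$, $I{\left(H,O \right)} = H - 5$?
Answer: $- \frac{2862341}{174} \approx -16450.0$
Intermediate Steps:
$I{\left(H,O \right)} = -5 + H$ ($I{\left(H,O \right)} = H - 5 = -5 + H$)
$s{\left(V,u \right)} = 6 u$
$Z{\left(v,w \right)} = 30$ ($Z{\left(v,w \right)} = 6 \left(5 - 0\right) = 6 \left(5 + 0\right) = 6 \cdot 5 = 30$)
$\left(-1576 - 753\right) \frac{783 + 446}{\left(6 + 6\right)^{2} + Z{\left(15,24 \right)}} = \left(-1576 - 753\right) \frac{783 + 446}{\left(6 + 6\right)^{2} + 30} = - 2329 \frac{1229}{12^{2} + 30} = - 2329 \frac{1229}{144 + 30} = - 2329 \cdot \frac{1229}{174} = - 2329 \cdot 1229 \cdot \frac{1}{174} = \left(-2329\right) \frac{1229}{174} = - \frac{2862341}{174}$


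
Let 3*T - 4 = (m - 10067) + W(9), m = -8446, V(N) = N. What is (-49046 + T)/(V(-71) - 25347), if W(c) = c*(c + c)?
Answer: 165485/76254 ≈ 2.1702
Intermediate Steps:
W(c) = 2*c² (W(c) = c*(2*c) = 2*c²)
T = -18347/3 (T = 4/3 + ((-8446 - 10067) + 2*9²)/3 = 4/3 + (-18513 + 2*81)/3 = 4/3 + (-18513 + 162)/3 = 4/3 + (⅓)*(-18351) = 4/3 - 6117 = -18347/3 ≈ -6115.7)
(-49046 + T)/(V(-71) - 25347) = (-49046 - 18347/3)/(-71 - 25347) = -165485/3/(-25418) = -165485/3*(-1/25418) = 165485/76254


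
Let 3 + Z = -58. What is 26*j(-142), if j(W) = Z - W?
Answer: 2106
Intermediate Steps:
Z = -61 (Z = -3 - 58 = -61)
j(W) = -61 - W
26*j(-142) = 26*(-61 - 1*(-142)) = 26*(-61 + 142) = 26*81 = 2106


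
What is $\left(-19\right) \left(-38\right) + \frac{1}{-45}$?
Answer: $\frac{32489}{45} \approx 721.98$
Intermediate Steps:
$\left(-19\right) \left(-38\right) + \frac{1}{-45} = 722 - \frac{1}{45} = \frac{32489}{45}$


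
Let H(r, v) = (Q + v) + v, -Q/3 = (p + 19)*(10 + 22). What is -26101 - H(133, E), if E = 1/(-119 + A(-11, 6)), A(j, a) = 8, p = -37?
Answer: -3089017/111 ≈ -27829.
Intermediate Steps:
Q = 1728 (Q = -3*(-37 + 19)*(10 + 22) = -(-54)*32 = -3*(-576) = 1728)
E = -1/111 (E = 1/(-119 + 8) = 1/(-111) = -1/111 ≈ -0.0090090)
H(r, v) = 1728 + 2*v (H(r, v) = (1728 + v) + v = 1728 + 2*v)
-26101 - H(133, E) = -26101 - (1728 + 2*(-1/111)) = -26101 - (1728 - 2/111) = -26101 - 1*191806/111 = -26101 - 191806/111 = -3089017/111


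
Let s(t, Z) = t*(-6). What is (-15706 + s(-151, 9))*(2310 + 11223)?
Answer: -200288400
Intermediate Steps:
s(t, Z) = -6*t
(-15706 + s(-151, 9))*(2310 + 11223) = (-15706 - 6*(-151))*(2310 + 11223) = (-15706 + 906)*13533 = -14800*13533 = -200288400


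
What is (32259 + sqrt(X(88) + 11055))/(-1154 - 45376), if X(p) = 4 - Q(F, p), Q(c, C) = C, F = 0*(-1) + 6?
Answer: -10753/15510 - sqrt(1219)/15510 ≈ -0.69555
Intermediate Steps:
F = 6 (F = 0 + 6 = 6)
X(p) = 4 - p
(32259 + sqrt(X(88) + 11055))/(-1154 - 45376) = (32259 + sqrt((4 - 1*88) + 11055))/(-1154 - 45376) = (32259 + sqrt((4 - 88) + 11055))/(-46530) = (32259 + sqrt(-84 + 11055))*(-1/46530) = (32259 + sqrt(10971))*(-1/46530) = (32259 + 3*sqrt(1219))*(-1/46530) = -10753/15510 - sqrt(1219)/15510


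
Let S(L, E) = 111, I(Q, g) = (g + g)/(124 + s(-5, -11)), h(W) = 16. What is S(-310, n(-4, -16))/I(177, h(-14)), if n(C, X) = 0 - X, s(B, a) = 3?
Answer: 14097/32 ≈ 440.53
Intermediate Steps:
n(C, X) = -X
I(Q, g) = 2*g/127 (I(Q, g) = (g + g)/(124 + 3) = (2*g)/127 = (2*g)*(1/127) = 2*g/127)
S(-310, n(-4, -16))/I(177, h(-14)) = 111/(((2/127)*16)) = 111/(32/127) = 111*(127/32) = 14097/32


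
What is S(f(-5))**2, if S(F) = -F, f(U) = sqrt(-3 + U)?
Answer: -8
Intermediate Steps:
S(f(-5))**2 = (-sqrt(-3 - 5))**2 = (-sqrt(-8))**2 = (-2*I*sqrt(2))**2 = -8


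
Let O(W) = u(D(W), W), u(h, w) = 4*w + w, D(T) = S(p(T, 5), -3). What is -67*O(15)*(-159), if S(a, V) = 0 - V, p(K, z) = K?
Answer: 798975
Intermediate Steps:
S(a, V) = -V
D(T) = 3 (D(T) = -1*(-3) = 3)
u(h, w) = 5*w
O(W) = 5*W
-67*O(15)*(-159) = -335*15*(-159) = -67*75*(-159) = -5025*(-159) = 798975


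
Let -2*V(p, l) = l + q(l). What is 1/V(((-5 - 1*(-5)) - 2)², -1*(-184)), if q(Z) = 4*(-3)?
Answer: -1/86 ≈ -0.011628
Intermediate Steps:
q(Z) = -12
V(p, l) = 6 - l/2 (V(p, l) = -(l - 12)/2 = -(-12 + l)/2 = 6 - l/2)
1/V(((-5 - 1*(-5)) - 2)², -1*(-184)) = 1/(6 - (-1)*(-184)/2) = 1/(6 - ½*184) = 1/(6 - 92) = 1/(-86) = -1/86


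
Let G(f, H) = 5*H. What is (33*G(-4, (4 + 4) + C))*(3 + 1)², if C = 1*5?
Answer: 34320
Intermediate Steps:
C = 5
(33*G(-4, (4 + 4) + C))*(3 + 1)² = (33*(5*((4 + 4) + 5)))*(3 + 1)² = (33*(5*(8 + 5)))*4² = (33*(5*13))*16 = (33*65)*16 = 2145*16 = 34320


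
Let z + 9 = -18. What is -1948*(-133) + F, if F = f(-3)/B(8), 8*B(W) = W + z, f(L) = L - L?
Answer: 259084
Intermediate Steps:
z = -27 (z = -9 - 18 = -27)
f(L) = 0
B(W) = -27/8 + W/8 (B(W) = (W - 27)/8 = (-27 + W)/8 = -27/8 + W/8)
F = 0 (F = 0/(-27/8 + (⅛)*8) = 0/(-27/8 + 1) = 0/(-19/8) = 0*(-8/19) = 0)
-1948*(-133) + F = -1948*(-133) + 0 = -487*(-532) + 0 = 259084 + 0 = 259084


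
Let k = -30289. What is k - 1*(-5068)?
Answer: -25221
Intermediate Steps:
k - 1*(-5068) = -30289 - 1*(-5068) = -30289 + 5068 = -25221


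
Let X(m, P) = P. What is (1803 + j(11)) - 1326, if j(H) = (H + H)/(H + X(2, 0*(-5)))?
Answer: 479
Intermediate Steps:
j(H) = 2 (j(H) = (H + H)/(H + 0*(-5)) = (2*H)/(H + 0) = (2*H)/H = 2)
(1803 + j(11)) - 1326 = (1803 + 2) - 1326 = 1805 - 1326 = 479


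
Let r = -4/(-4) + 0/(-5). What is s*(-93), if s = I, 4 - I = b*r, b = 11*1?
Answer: 651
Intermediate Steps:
b = 11
r = 1 (r = -4*(-1/4) + 0*(-1/5) = 1 + 0 = 1)
I = -7 (I = 4 - 11 = -7)
s = -7
s*(-93) = -7*(-93) = 651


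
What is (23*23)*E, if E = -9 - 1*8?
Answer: -8993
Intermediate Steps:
E = -17 (E = -9 - 8 = -17)
(23*23)*E = (23*23)*(-17) = 529*(-17) = -8993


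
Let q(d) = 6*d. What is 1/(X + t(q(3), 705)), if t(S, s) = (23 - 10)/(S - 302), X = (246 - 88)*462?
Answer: 284/20730851 ≈ 1.3699e-5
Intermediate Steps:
X = 72996 (X = 158*462 = 72996)
t(S, s) = 13/(-302 + S)
1/(X + t(q(3), 705)) = 1/(72996 + 13/(-302 + 6*3)) = 1/(72996 + 13/(-302 + 18)) = 1/(72996 + 13/(-284)) = 1/(72996 + 13*(-1/284)) = 1/(72996 - 13/284) = 1/(20730851/284) = 284/20730851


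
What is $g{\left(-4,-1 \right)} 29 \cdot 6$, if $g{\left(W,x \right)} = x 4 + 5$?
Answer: $174$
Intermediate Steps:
$g{\left(W,x \right)} = 5 + 4 x$ ($g{\left(W,x \right)} = 4 x + 5 = 5 + 4 x$)
$g{\left(-4,-1 \right)} 29 \cdot 6 = \left(5 + 4 \left(-1\right)\right) 29 \cdot 6 = \left(5 - 4\right) 29 \cdot 6 = 1 \cdot 29 \cdot 6 = 29 \cdot 6 = 174$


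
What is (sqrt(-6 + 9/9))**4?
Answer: 25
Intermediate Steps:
(sqrt(-6 + 9/9))**4 = (sqrt(-6 + 9*(1/9)))**4 = (sqrt(-6 + 1))**4 = (sqrt(-5))**4 = (I*sqrt(5))**4 = 25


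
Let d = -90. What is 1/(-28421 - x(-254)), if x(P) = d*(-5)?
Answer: -1/28871 ≈ -3.4637e-5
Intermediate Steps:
x(P) = 450 (x(P) = -90*(-5) = 450)
1/(-28421 - x(-254)) = 1/(-28421 - 1*450) = 1/(-28421 - 450) = 1/(-28871) = -1/28871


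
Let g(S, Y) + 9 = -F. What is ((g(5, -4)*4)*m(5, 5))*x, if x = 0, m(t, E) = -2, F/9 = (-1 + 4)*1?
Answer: 0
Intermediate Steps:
F = 27 (F = 9*((-1 + 4)*1) = 9*(3*1) = 9*3 = 27)
g(S, Y) = -36 (g(S, Y) = -9 - 1*27 = -9 - 27 = -36)
((g(5, -4)*4)*m(5, 5))*x = (-36*4*(-2))*0 = -144*(-2)*0 = 288*0 = 0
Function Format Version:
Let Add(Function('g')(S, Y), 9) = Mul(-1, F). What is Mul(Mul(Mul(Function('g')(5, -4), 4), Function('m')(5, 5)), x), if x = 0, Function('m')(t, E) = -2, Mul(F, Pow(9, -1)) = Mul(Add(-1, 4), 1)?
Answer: 0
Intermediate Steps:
F = 27 (F = Mul(9, Mul(Add(-1, 4), 1)) = Mul(9, Mul(3, 1)) = Mul(9, 3) = 27)
Function('g')(S, Y) = -36 (Function('g')(S, Y) = Add(-9, Mul(-1, 27)) = Add(-9, -27) = -36)
Mul(Mul(Mul(Function('g')(5, -4), 4), Function('m')(5, 5)), x) = Mul(Mul(Mul(-36, 4), -2), 0) = Mul(Mul(-144, -2), 0) = Mul(288, 0) = 0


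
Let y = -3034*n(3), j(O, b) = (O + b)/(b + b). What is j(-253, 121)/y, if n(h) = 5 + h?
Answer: 3/133496 ≈ 2.2473e-5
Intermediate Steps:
j(O, b) = (O + b)/(2*b) (j(O, b) = (O + b)/((2*b)) = (O + b)*(1/(2*b)) = (O + b)/(2*b))
y = -24272 (y = -3034*(5 + 3) = -3034*8 = -24272)
j(-253, 121)/y = ((½)*(-253 + 121)/121)/(-24272) = ((½)*(1/121)*(-132))*(-1/24272) = -6/11*(-1/24272) = 3/133496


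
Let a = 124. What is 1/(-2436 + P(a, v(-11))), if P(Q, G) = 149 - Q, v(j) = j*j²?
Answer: -1/2411 ≈ -0.00041477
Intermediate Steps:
v(j) = j³
1/(-2436 + P(a, v(-11))) = 1/(-2436 + (149 - 1*124)) = 1/(-2436 + (149 - 124)) = 1/(-2436 + 25) = 1/(-2411) = -1/2411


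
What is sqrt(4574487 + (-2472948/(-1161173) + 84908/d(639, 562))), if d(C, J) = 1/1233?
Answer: sqrt(147325903699998094383)/1161173 ≈ 10453.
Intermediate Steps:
d(C, J) = 1/1233
sqrt(4574487 + (-2472948/(-1161173) + 84908/d(639, 562))) = sqrt(4574487 + (-2472948/(-1161173) + 84908/(1/1233))) = sqrt(4574487 + (-2472948*(-1/1161173) + 84908*1233)) = sqrt(4574487 + (2472948/1161173 + 104691564)) = sqrt(4574487 + 121565019917520/1161173) = sqrt(126876790710771/1161173) = sqrt(147325903699998094383)/1161173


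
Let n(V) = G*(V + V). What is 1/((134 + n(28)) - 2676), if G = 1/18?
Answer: -9/22850 ≈ -0.00039387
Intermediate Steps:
G = 1/18 ≈ 0.055556
n(V) = V/9 (n(V) = (V + V)/18 = (2*V)/18 = V/9)
1/((134 + n(28)) - 2676) = 1/((134 + (⅑)*28) - 2676) = 1/((134 + 28/9) - 2676) = 1/(1234/9 - 2676) = 1/(-22850/9) = -9/22850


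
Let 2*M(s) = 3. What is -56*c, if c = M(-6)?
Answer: -84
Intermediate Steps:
M(s) = 3/2 (M(s) = (1/2)*3 = 3/2)
c = 3/2 ≈ 1.5000
-56*c = -56*3/2 = -84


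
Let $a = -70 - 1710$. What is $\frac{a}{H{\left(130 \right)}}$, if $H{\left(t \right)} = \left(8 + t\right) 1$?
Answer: $- \frac{890}{69} \approx -12.899$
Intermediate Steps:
$a = -1780$ ($a = -70 - 1710 = -1780$)
$H{\left(t \right)} = 8 + t$
$\frac{a}{H{\left(130 \right)}} = - \frac{1780}{8 + 130} = - \frac{1780}{138} = \left(-1780\right) \frac{1}{138} = - \frac{890}{69}$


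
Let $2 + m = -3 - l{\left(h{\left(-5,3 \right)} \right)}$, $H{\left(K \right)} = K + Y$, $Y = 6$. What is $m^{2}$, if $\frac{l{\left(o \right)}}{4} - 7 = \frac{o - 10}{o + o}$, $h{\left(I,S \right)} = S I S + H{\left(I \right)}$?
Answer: $\frac{152100}{121} \approx 1257.0$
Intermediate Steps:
$H{\left(K \right)} = 6 + K$ ($H{\left(K \right)} = K + 6 = 6 + K$)
$h{\left(I,S \right)} = 6 + I + I S^{2}$ ($h{\left(I,S \right)} = S I S + \left(6 + I\right) = I S S + \left(6 + I\right) = I S^{2} + \left(6 + I\right) = 6 + I + I S^{2}$)
$l{\left(o \right)} = 28 + \frac{2 \left(-10 + o\right)}{o}$ ($l{\left(o \right)} = 28 + 4 \frac{o - 10}{o + o} = 28 + 4 \frac{-10 + o}{2 o} = 28 + \frac{2 \left(-10 + o\right)}{o}$)
$m = - \frac{390}{11}$ ($m = -2 - \left(33 - \frac{20}{6 - 5 - 5 \cdot 3^{2}}\right) = -2 - \left(33 - \frac{20}{6 - 5 - 45}\right) = -2 - \left(33 + \frac{5}{11}\right) = -2 - \frac{368}{11} = - \frac{390}{11} \approx -35.455$)
$m^{2} = \left(- \frac{390}{11}\right)^{2} = \frac{152100}{121}$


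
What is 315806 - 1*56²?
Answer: 312670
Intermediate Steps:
315806 - 1*56² = 315806 - 1*3136 = 315806 - 3136 = 312670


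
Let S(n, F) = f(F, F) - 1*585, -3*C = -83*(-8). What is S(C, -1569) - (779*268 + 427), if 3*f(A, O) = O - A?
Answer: -209784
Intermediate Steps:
C = -664/3 (C = -(-83)*(-8)/3 = -⅓*664 = -664/3 ≈ -221.33)
f(A, O) = -A/3 + O/3 (f(A, O) = (O - A)/3 = -A/3 + O/3)
S(n, F) = -585 (S(n, F) = (-F/3 + F/3) - 1*585 = 0 - 585 = -585)
S(C, -1569) - (779*268 + 427) = -585 - (779*268 + 427) = -585 - (208772 + 427) = -585 - 1*209199 = -585 - 209199 = -209784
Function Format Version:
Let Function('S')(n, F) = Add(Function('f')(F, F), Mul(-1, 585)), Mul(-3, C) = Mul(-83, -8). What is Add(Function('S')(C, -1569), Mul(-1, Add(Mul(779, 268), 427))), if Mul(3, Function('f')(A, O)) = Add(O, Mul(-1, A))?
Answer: -209784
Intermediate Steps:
C = Rational(-664, 3) (C = Mul(Rational(-1, 3), Mul(-83, -8)) = Mul(Rational(-1, 3), 664) = Rational(-664, 3) ≈ -221.33)
Function('f')(A, O) = Add(Mul(Rational(-1, 3), A), Mul(Rational(1, 3), O)) (Function('f')(A, O) = Mul(Rational(1, 3), Add(O, Mul(-1, A))) = Add(Mul(Rational(-1, 3), A), Mul(Rational(1, 3), O)))
Function('S')(n, F) = -585 (Function('S')(n, F) = Add(Add(Mul(Rational(-1, 3), F), Mul(Rational(1, 3), F)), Mul(-1, 585)) = Add(0, -585) = -585)
Add(Function('S')(C, -1569), Mul(-1, Add(Mul(779, 268), 427))) = Add(-585, Mul(-1, Add(Mul(779, 268), 427))) = Add(-585, Mul(-1, Add(208772, 427))) = Add(-585, Mul(-1, 209199)) = Add(-585, -209199) = -209784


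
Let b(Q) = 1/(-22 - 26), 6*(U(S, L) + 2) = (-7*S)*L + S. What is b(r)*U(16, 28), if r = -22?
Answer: 87/8 ≈ 10.875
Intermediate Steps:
U(S, L) = -2 + S/6 - 7*L*S/6 (U(S, L) = -2 + ((-7*S)*L + S)/6 = -2 + (-7*L*S + S)/6 = -2 + (S - 7*L*S)/6 = -2 + (S/6 - 7*L*S/6) = -2 + S/6 - 7*L*S/6)
b(Q) = -1/48 (b(Q) = 1/(-48) = -1/48)
b(r)*U(16, 28) = -(-2 + (⅙)*16 - 7/6*28*16)/48 = -(-2 + 8/3 - 1568/3)/48 = -1/48*(-522) = 87/8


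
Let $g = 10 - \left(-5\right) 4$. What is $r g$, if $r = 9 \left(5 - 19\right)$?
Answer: $-3780$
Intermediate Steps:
$g = 30$ ($g = 10 - -20 = 10 + 20 = 30$)
$r = -126$ ($r = 9 \left(-14\right) = -126$)
$r g = \left(-126\right) 30 = -3780$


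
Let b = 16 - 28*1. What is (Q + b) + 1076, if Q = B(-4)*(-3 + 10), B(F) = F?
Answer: 1036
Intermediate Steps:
Q = -28 (Q = -4*(-3 + 10) = -4*7 = -28)
b = -12 (b = 16 - 28 = -12)
(Q + b) + 1076 = (-28 - 12) + 1076 = -40 + 1076 = 1036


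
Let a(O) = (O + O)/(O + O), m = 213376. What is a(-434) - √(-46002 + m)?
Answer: 1 - √167374 ≈ -408.11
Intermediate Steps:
a(O) = 1 (a(O) = (2*O)/((2*O)) = (2*O)*(1/(2*O)) = 1)
a(-434) - √(-46002 + m) = 1 - √(-46002 + 213376) = 1 - √167374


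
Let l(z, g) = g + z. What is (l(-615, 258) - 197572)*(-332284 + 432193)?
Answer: -19774888461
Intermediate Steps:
(l(-615, 258) - 197572)*(-332284 + 432193) = ((258 - 615) - 197572)*(-332284 + 432193) = (-357 - 197572)*99909 = -197929*99909 = -19774888461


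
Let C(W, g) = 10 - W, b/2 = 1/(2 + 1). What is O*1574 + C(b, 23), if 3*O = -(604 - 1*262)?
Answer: -538280/3 ≈ -1.7943e+5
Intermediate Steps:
b = ⅔ (b = 2/(2 + 1) = 2/3 = 2*(⅓) = ⅔ ≈ 0.66667)
O = -114 (O = (-(604 - 1*262))/3 = (-(604 - 262))/3 = (-1*342)/3 = (⅓)*(-342) = -114)
O*1574 + C(b, 23) = -114*1574 + (10 - 1*⅔) = -179436 + (10 - ⅔) = -179436 + 28/3 = -538280/3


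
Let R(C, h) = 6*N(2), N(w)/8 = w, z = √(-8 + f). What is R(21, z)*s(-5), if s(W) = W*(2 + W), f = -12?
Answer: 1440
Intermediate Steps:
z = 2*I*√5 (z = √(-8 - 12) = √(-20) = 2*I*√5 ≈ 4.4721*I)
N(w) = 8*w
R(C, h) = 96 (R(C, h) = 6*(8*2) = 6*16 = 96)
R(21, z)*s(-5) = 96*(-5*(2 - 5)) = 96*(-5*(-3)) = 96*15 = 1440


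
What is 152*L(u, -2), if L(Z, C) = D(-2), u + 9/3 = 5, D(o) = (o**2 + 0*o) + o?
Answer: 304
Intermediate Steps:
D(o) = o + o**2 (D(o) = (o**2 + 0) + o = o**2 + o = o + o**2)
u = 2 (u = -3 + 5 = 2)
L(Z, C) = 2 (L(Z, C) = -2*(1 - 2) = -2*(-1) = 2)
152*L(u, -2) = 152*2 = 304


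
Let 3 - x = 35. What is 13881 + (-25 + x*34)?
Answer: 12768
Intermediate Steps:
x = -32 (x = 3 - 1*35 = 3 - 35 = -32)
13881 + (-25 + x*34) = 13881 + (-25 - 32*34) = 13881 + (-25 - 1088) = 13881 - 1113 = 12768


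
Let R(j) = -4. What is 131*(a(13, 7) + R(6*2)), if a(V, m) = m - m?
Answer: -524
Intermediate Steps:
a(V, m) = 0
131*(a(13, 7) + R(6*2)) = 131*(0 - 4) = 131*(-4) = -524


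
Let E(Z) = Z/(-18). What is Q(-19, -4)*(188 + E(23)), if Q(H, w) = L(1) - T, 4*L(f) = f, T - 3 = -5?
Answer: 3361/8 ≈ 420.13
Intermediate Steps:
T = -2 (T = 3 - 5 = -2)
L(f) = f/4
E(Z) = -Z/18 (E(Z) = Z*(-1/18) = -Z/18)
Q(H, w) = 9/4 (Q(H, w) = (¼)*1 - 1*(-2) = ¼ + 2 = 9/4)
Q(-19, -4)*(188 + E(23)) = 9*(188 - 1/18*23)/4 = 9*(188 - 23/18)/4 = (9/4)*(3361/18) = 3361/8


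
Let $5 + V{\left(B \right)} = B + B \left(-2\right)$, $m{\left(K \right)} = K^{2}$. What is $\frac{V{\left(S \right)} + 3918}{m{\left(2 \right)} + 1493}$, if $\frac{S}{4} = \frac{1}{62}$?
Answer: $\frac{121301}{46407} \approx 2.6138$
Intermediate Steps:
$S = \frac{2}{31}$ ($S = \frac{4}{62} = 4 \cdot \frac{1}{62} = \frac{2}{31} \approx 0.064516$)
$V{\left(B \right)} = -5 - B$ ($V{\left(B \right)} = -5 + \left(B + B \left(-2\right)\right) = -5 + \left(B - 2 B\right) = -5 - B$)
$\frac{V{\left(S \right)} + 3918}{m{\left(2 \right)} + 1493} = \frac{\left(-5 - \frac{2}{31}\right) + 3918}{2^{2} + 1493} = \frac{\left(-5 - \frac{2}{31}\right) + 3918}{4 + 1493} = \frac{- \frac{157}{31} + 3918}{1497} = \frac{121301}{31} \cdot \frac{1}{1497} = \frac{121301}{46407}$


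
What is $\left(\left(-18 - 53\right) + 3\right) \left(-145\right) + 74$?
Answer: $9934$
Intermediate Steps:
$\left(\left(-18 - 53\right) + 3\right) \left(-145\right) + 74 = \left(-71 + 3\right) \left(-145\right) + 74 = \left(-68\right) \left(-145\right) + 74 = 9860 + 74 = 9934$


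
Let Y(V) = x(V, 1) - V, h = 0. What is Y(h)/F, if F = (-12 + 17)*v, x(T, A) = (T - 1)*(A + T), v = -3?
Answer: 1/15 ≈ 0.066667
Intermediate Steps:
x(T, A) = (-1 + T)*(A + T)
Y(V) = -1 + V**2 - V (Y(V) = (V**2 - 1*1 - V + 1*V) - V = (V**2 - 1 - V + V) - V = (-1 + V**2) - V = -1 + V**2 - V)
F = -15 (F = (-12 + 17)*(-3) = 5*(-3) = -15)
Y(h)/F = (-1 + 0**2 - 1*0)/(-15) = -(-1 + 0 + 0)/15 = -1/15*(-1) = 1/15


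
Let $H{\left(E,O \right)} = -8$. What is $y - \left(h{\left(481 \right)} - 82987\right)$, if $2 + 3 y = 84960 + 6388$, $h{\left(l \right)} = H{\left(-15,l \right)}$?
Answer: $\frac{340331}{3} \approx 1.1344 \cdot 10^{5}$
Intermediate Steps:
$h{\left(l \right)} = -8$
$y = \frac{91346}{3}$ ($y = - \frac{2}{3} + \frac{84960 + 6388}{3} = - \frac{2}{3} + \frac{1}{3} \cdot 91348 = - \frac{2}{3} + \frac{91348}{3} = \frac{91346}{3} \approx 30449.0$)
$y - \left(h{\left(481 \right)} - 82987\right) = \frac{91346}{3} - \left(-8 - 82987\right) = \frac{91346}{3} - -82995 = \frac{91346}{3} + 82995 = \frac{340331}{3}$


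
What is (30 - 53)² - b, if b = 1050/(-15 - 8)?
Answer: 13217/23 ≈ 574.65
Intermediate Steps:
b = -1050/23 (b = 1050/(-23) = 1050*(-1/23) = -1050/23 ≈ -45.652)
(30 - 53)² - b = (30 - 53)² - 1*(-1050/23) = (-23)² + 1050/23 = 529 + 1050/23 = 13217/23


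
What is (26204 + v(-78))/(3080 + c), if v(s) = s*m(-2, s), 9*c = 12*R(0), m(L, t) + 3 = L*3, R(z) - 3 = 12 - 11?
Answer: 40359/4628 ≈ 8.7206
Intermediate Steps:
R(z) = 4 (R(z) = 3 + (12 - 11) = 3 + 1 = 4)
m(L, t) = -3 + 3*L (m(L, t) = -3 + L*3 = -3 + 3*L)
c = 16/3 (c = (12*4)/9 = (⅑)*48 = 16/3 ≈ 5.3333)
v(s) = -9*s (v(s) = s*(-3 + 3*(-2)) = s*(-3 - 6) = s*(-9) = -9*s)
(26204 + v(-78))/(3080 + c) = (26204 - 9*(-78))/(3080 + 16/3) = (26204 + 702)/(9256/3) = 26906*(3/9256) = 40359/4628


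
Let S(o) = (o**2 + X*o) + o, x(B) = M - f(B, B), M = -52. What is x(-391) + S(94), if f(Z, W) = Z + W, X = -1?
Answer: 9566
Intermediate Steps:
f(Z, W) = W + Z
x(B) = -52 - 2*B (x(B) = -52 - (B + B) = -52 - 2*B)
S(o) = o**2 (S(o) = (o**2 - o) + o = o**2)
x(-391) + S(94) = (-52 - 2*(-391)) + 94**2 = (-52 + 782) + 8836 = 730 + 8836 = 9566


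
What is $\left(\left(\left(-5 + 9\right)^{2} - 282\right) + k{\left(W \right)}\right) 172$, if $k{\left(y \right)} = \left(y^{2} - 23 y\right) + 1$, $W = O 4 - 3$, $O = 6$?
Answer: $-52804$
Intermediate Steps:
$W = 21$ ($W = 6 \cdot 4 - 3 = 24 - 3 = 21$)
$k{\left(y \right)} = 1 + y^{2} - 23 y$
$\left(\left(\left(-5 + 9\right)^{2} - 282\right) + k{\left(W \right)}\right) 172 = \left(\left(\left(-5 + 9\right)^{2} - 282\right) + \left(1 + 21^{2} - 483\right)\right) 172 = \left(\left(4^{2} - 282\right) + \left(1 + 441 - 483\right)\right) 172 = \left(\left(16 - 282\right) - 41\right) 172 = \left(-266 - 41\right) 172 = \left(-307\right) 172 = -52804$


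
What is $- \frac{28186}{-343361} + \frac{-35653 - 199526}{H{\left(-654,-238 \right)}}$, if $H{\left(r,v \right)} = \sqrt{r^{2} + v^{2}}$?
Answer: $\frac{28186}{343361} - \frac{235179 \sqrt{121090}}{242180} \approx -337.84$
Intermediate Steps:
$- \frac{28186}{-343361} + \frac{-35653 - 199526}{H{\left(-654,-238 \right)}} = - \frac{28186}{-343361} + \frac{-35653 - 199526}{\sqrt{\left(-654\right)^{2} + \left(-238\right)^{2}}} = \left(-28186\right) \left(- \frac{1}{343361}\right) - \frac{235179}{\sqrt{427716 + 56644}} = \frac{28186}{343361} - \frac{235179}{\sqrt{484360}} = \frac{28186}{343361} - \frac{235179}{2 \sqrt{121090}} = \frac{28186}{343361} - 235179 \frac{\sqrt{121090}}{242180} = \frac{28186}{343361} - \frac{235179 \sqrt{121090}}{242180}$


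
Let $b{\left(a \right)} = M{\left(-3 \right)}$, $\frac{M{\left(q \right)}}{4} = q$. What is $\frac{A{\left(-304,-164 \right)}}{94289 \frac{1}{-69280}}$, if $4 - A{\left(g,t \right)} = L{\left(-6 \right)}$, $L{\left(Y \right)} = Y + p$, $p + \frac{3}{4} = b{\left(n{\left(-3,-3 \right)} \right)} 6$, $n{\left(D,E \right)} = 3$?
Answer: $- \frac{5732920}{94289} \approx -60.802$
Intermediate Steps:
$M{\left(q \right)} = 4 q$
$b{\left(a \right)} = -12$ ($b{\left(a \right)} = 4 \left(-3\right) = -12$)
$p = - \frac{291}{4}$ ($p = - \frac{3}{4} - 72 = - \frac{291}{4} \approx -72.75$)
$L{\left(Y \right)} = - \frac{291}{4} + Y$ ($L{\left(Y \right)} = Y - \frac{291}{4} = - \frac{291}{4} + Y$)
$A{\left(g,t \right)} = \frac{331}{4}$ ($A{\left(g,t \right)} = 4 - \left(- \frac{291}{4} - 6\right) = 4 - - \frac{315}{4} = 4 + \frac{315}{4} = \frac{331}{4}$)
$\frac{A{\left(-304,-164 \right)}}{94289 \frac{1}{-69280}} = \frac{331}{4 \frac{94289}{-69280}} = \frac{331}{4 \cdot 94289 \left(- \frac{1}{69280}\right)} = \frac{331}{4 \left(- \frac{94289}{69280}\right)} = \frac{331}{4} \left(- \frac{69280}{94289}\right) = - \frac{5732920}{94289}$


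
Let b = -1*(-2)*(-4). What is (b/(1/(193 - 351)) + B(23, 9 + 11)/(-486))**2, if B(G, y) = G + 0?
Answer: 377341146961/236196 ≈ 1.5976e+6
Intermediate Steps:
b = -8 (b = 2*(-4) = -8)
B(G, y) = G
(b/(1/(193 - 351)) + B(23, 9 + 11)/(-486))**2 = (-8/(1/(193 - 351)) + 23/(-486))**2 = (-8/(1/(-158)) + 23*(-1/486))**2 = (-8/(-1/158) - 23/486)**2 = (-8*(-158) - 23/486)**2 = (1264 - 23/486)**2 = (614281/486)**2 = 377341146961/236196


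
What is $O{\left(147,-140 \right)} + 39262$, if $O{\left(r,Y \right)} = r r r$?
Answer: $3215785$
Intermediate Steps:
$O{\left(r,Y \right)} = r^{3}$ ($O{\left(r,Y \right)} = r r^{2} = r^{3}$)
$O{\left(147,-140 \right)} + 39262 = 147^{3} + 39262 = 3176523 + 39262 = 3215785$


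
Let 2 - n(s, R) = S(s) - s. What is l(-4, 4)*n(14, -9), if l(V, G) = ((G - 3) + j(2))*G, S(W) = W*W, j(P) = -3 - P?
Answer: 2880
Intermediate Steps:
S(W) = W²
n(s, R) = 2 + s - s² (n(s, R) = 2 - (s² - s) = 2 + (s - s²) = 2 + s - s²)
l(V, G) = G*(-8 + G) (l(V, G) = ((G - 3) + (-3 - 1*2))*G = ((-3 + G) + (-3 - 2))*G = ((-3 + G) - 5)*G = (-8 + G)*G = G*(-8 + G))
l(-4, 4)*n(14, -9) = (4*(-8 + 4))*(2 + 14 - 1*14²) = (4*(-4))*(2 + 14 - 1*196) = -16*(2 + 14 - 196) = -16*(-180) = 2880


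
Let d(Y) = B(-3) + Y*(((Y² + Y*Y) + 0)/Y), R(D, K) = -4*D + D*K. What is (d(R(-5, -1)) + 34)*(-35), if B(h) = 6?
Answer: -45150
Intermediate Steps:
d(Y) = 6 + 2*Y² (d(Y) = 6 + Y*(((Y² + Y*Y) + 0)/Y) = 6 + Y*(((Y² + Y²) + 0)/Y) = 6 + Y*((2*Y² + 0)/Y) = 6 + Y*((2*Y²)/Y) = 6 + Y*(2*Y) = 6 + 2*Y²)
(d(R(-5, -1)) + 34)*(-35) = ((6 + 2*(-5*(-4 - 1))²) + 34)*(-35) = ((6 + 2*(-5*(-5))²) + 34)*(-35) = ((6 + 2*25²) + 34)*(-35) = ((6 + 2*625) + 34)*(-35) = ((6 + 1250) + 34)*(-35) = (1256 + 34)*(-35) = 1290*(-35) = -45150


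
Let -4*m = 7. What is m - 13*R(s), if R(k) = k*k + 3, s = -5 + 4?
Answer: -215/4 ≈ -53.750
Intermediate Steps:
s = -1
m = -7/4 (m = -1/4*7 = -7/4 ≈ -1.7500)
R(k) = 3 + k**2 (R(k) = k**2 + 3 = 3 + k**2)
m - 13*R(s) = -7/4 - 13*(3 + (-1)**2) = -7/4 - 13*(3 + 1) = -7/4 - 13*4 = -7/4 - 52 = -215/4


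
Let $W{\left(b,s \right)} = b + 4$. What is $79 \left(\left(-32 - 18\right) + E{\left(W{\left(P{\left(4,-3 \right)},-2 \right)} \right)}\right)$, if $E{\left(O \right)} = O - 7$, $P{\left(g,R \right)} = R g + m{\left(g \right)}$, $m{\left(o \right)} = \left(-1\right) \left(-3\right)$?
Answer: $-4898$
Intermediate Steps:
$m{\left(o \right)} = 3$
$P{\left(g,R \right)} = 3 + R g$ ($P{\left(g,R \right)} = R g + 3 = 3 + R g$)
$W{\left(b,s \right)} = 4 + b$
$E{\left(O \right)} = -7 + O$ ($E{\left(O \right)} = O - 7 = -7 + O$)
$79 \left(\left(-32 - 18\right) + E{\left(W{\left(P{\left(4,-3 \right)},-2 \right)} \right)}\right) = 79 \left(\left(-32 - 18\right) + \left(-7 + \left(4 + \left(3 - 12\right)\right)\right)\right) = 79 \left(-50 + \left(-7 + \left(4 + \left(3 - 12\right)\right)\right)\right) = 79 \left(-50 + \left(-7 + \left(4 - 9\right)\right)\right) = 79 \left(-50 - 12\right) = 79 \left(-62\right) = -4898$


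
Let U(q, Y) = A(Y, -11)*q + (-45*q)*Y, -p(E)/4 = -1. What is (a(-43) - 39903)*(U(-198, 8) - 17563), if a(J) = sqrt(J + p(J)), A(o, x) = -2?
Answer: -2159271039 + 54113*I*sqrt(39) ≈ -2.1593e+9 + 3.3794e+5*I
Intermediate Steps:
p(E) = 4 (p(E) = -4*(-1) = 4)
U(q, Y) = -2*q - 45*Y*q (U(q, Y) = -2*q + (-45*q)*Y = -2*q - 45*Y*q)
a(J) = sqrt(4 + J) (a(J) = sqrt(J + 4) = sqrt(4 + J))
(a(-43) - 39903)*(U(-198, 8) - 17563) = (sqrt(4 - 43) - 39903)*(-1*(-198)*(2 + 45*8) - 17563) = (sqrt(-39) - 39903)*(-1*(-198)*(2 + 360) - 17563) = (I*sqrt(39) - 39903)*(-1*(-198)*362 - 17563) = (-39903 + I*sqrt(39))*(71676 - 17563) = (-39903 + I*sqrt(39))*54113 = -2159271039 + 54113*I*sqrt(39)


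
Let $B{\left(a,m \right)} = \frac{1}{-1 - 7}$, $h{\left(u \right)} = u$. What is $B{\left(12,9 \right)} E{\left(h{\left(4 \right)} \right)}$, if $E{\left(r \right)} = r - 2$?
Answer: $- \frac{1}{4} \approx -0.25$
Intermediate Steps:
$E{\left(r \right)} = -2 + r$
$B{\left(a,m \right)} = - \frac{1}{8}$ ($B{\left(a,m \right)} = \frac{1}{-8} = - \frac{1}{8}$)
$B{\left(12,9 \right)} E{\left(h{\left(4 \right)} \right)} = - \frac{-2 + 4}{8} = \left(- \frac{1}{8}\right) 2 = - \frac{1}{4}$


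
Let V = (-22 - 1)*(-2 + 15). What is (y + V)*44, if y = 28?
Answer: -11924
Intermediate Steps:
V = -299 (V = -23*13 = -299)
(y + V)*44 = (28 - 299)*44 = -271*44 = -11924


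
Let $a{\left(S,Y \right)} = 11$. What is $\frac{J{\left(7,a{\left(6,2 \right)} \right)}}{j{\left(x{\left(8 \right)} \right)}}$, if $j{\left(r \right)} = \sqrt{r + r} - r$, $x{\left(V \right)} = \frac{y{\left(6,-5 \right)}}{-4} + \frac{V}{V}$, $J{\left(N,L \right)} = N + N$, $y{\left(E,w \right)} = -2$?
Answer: $28 + \frac{56 \sqrt{3}}{3} \approx 60.332$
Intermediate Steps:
$J{\left(N,L \right)} = 2 N$
$x{\left(V \right)} = \frac{3}{2}$ ($x{\left(V \right)} = - \frac{2}{-4} + \frac{V}{V} = \left(-2\right) \left(- \frac{1}{4}\right) + 1 = \frac{1}{2} + 1 = \frac{3}{2}$)
$j{\left(r \right)} = - r + \sqrt{2} \sqrt{r}$ ($j{\left(r \right)} = \sqrt{2 r} - r = \sqrt{2} \sqrt{r} - r = - r + \sqrt{2} \sqrt{r}$)
$\frac{J{\left(7,a{\left(6,2 \right)} \right)}}{j{\left(x{\left(8 \right)} \right)}} = \frac{2 \cdot 7}{\left(-1\right) \frac{3}{2} + \sqrt{2} \sqrt{\frac{3}{2}}} = \frac{14}{- \frac{3}{2} + \sqrt{2} \frac{\sqrt{6}}{2}} = \frac{14}{- \frac{3}{2} + \sqrt{3}}$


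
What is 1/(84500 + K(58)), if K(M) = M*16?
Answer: 1/85428 ≈ 1.1706e-5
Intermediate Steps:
K(M) = 16*M
1/(84500 + K(58)) = 1/(84500 + 16*58) = 1/(84500 + 928) = 1/85428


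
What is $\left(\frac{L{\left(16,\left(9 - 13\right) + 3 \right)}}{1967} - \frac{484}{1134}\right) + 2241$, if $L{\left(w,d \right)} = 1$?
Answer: $\frac{50997698}{22761} \approx 2240.6$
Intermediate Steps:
$\left(\frac{L{\left(16,\left(9 - 13\right) + 3 \right)}}{1967} - \frac{484}{1134}\right) + 2241 = \left(1 \cdot \frac{1}{1967} - \frac{484}{1134}\right) + 2241 = \left(1 \cdot \frac{1}{1967} - \frac{242}{567}\right) + 2241 = \left(\frac{1}{1967} - \frac{242}{567}\right) + 2241 = - \frac{9703}{22761} + 2241 = \frac{50997698}{22761}$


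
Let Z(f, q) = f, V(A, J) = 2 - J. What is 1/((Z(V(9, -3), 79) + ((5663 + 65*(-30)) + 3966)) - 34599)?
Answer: -1/26915 ≈ -3.7154e-5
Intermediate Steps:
1/((Z(V(9, -3), 79) + ((5663 + 65*(-30)) + 3966)) - 34599) = 1/(((2 - 1*(-3)) + ((5663 + 65*(-30)) + 3966)) - 34599) = 1/(((2 + 3) + ((5663 - 1950) + 3966)) - 34599) = 1/((5 + (3713 + 3966)) - 34599) = 1/((5 + 7679) - 34599) = 1/(7684 - 34599) = 1/(-26915) = -1/26915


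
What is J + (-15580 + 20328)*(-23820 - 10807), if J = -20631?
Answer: -164429627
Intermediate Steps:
J + (-15580 + 20328)*(-23820 - 10807) = -20631 + (-15580 + 20328)*(-23820 - 10807) = -20631 + 4748*(-34627) = -20631 - 164408996 = -164429627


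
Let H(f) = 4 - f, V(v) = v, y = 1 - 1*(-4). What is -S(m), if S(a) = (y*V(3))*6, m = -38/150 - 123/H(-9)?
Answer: -90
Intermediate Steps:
y = 5 (y = 1 + 4 = 5)
m = -9472/975 (m = -38/150 - 123/(4 - 1*(-9)) = -38*1/150 - 123/(4 + 9) = -19/75 - 123/13 = -9472/975 ≈ -9.7149)
S(a) = 90 (S(a) = (5*3)*6 = 15*6 = 90)
-S(m) = -1*90 = -90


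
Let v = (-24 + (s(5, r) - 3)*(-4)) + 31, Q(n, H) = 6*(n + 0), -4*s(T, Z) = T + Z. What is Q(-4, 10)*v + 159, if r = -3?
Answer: -345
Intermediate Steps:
s(T, Z) = -T/4 - Z/4 (s(T, Z) = -(T + Z)/4 = -T/4 - Z/4)
Q(n, H) = 6*n
v = 21 (v = (-24 + ((-¼*5 - ¼*(-3)) - 3)*(-4)) + 31 = (-24 + ((-5/4 + ¾) - 3)*(-4)) + 31 = (-24 + (-½ - 3)*(-4)) + 31 = (-24 - 7/2*(-4)) + 31 = (-24 + 14) + 31 = -10 + 31 = 21)
Q(-4, 10)*v + 159 = (6*(-4))*21 + 159 = -24*21 + 159 = -504 + 159 = -345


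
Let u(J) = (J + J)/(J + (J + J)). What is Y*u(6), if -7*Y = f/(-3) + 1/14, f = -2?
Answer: -31/441 ≈ -0.070295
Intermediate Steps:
Y = -31/294 (Y = -(-2/(-3) + 1/14)/7 = -(-2*(-⅓) + 1*(1/14))/7 = -(⅔ + 1/14)/7 = -⅐*31/42 = -31/294 ≈ -0.10544)
u(J) = ⅔ (u(J) = (2*J)/(J + 2*J) = (2*J)/((3*J)) = (2*J)*(1/(3*J)) = ⅔)
Y*u(6) = -31/294*⅔ = -31/441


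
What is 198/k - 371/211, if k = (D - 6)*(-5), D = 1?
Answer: 32503/5275 ≈ 6.1617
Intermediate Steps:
k = 25 (k = (1 - 6)*(-5) = -5*(-5) = 25)
198/k - 371/211 = 198/25 - 371/211 = 32503/5275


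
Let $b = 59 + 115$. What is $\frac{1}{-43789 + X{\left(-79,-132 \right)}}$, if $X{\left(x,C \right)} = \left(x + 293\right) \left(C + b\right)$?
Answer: $- \frac{1}{34801} \approx -2.8735 \cdot 10^{-5}$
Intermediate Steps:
$b = 174$
$X{\left(x,C \right)} = \left(174 + C\right) \left(293 + x\right)$ ($X{\left(x,C \right)} = \left(x + 293\right) \left(C + 174\right) = \left(293 + x\right) \left(174 + C\right) = \left(174 + C\right) \left(293 + x\right)$)
$\frac{1}{-43789 + X{\left(-79,-132 \right)}} = \frac{1}{-43789 + \left(50982 + 174 \left(-79\right) + 293 \left(-132\right) - -10428\right)} = \frac{1}{-43789 + \left(50982 - 13746 - 38676 + 10428\right)} = \frac{1}{-43789 + 8988} = \frac{1}{-34801} = - \frac{1}{34801}$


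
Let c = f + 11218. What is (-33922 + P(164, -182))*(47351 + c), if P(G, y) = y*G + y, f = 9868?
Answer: -4376683024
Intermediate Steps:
c = 21086 (c = 9868 + 11218 = 21086)
P(G, y) = y + G*y (P(G, y) = G*y + y = y + G*y)
(-33922 + P(164, -182))*(47351 + c) = (-33922 - 182*(1 + 164))*(47351 + 21086) = (-33922 - 182*165)*68437 = (-33922 - 30030)*68437 = -63952*68437 = -4376683024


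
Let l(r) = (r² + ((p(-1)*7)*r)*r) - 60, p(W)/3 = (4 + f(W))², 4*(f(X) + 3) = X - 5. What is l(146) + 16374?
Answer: 149539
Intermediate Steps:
f(X) = -17/4 + X/4 (f(X) = -3 + (X - 5)/4 = -3 + (-5 + X)/4 = -3 + (-5/4 + X/4) = -17/4 + X/4)
p(W) = 3*(-¼ + W/4)² (p(W) = 3*(4 + (-17/4 + W/4))² = 3*(-¼ + W/4)²)
l(r) = -60 + 25*r²/4 (l(r) = (r² + (((3*(-1 - 1)²/16)*7)*r)*r) - 60 = (r² + ((((3/16)*(-2)²)*7)*r)*r) - 60 = (r² + ((((3/16)*4)*7)*r)*r) - 60 = (r² + (((¾)*7)*r)*r) - 60 = (r² + (21*r/4)*r) - 60 = (r² + 21*r²/4) - 60 = 25*r²/4 - 60 = -60 + 25*r²/4)
l(146) + 16374 = (-60 + (25/4)*146²) + 16374 = (-60 + (25/4)*21316) + 16374 = (-60 + 133225) + 16374 = 133165 + 16374 = 149539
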